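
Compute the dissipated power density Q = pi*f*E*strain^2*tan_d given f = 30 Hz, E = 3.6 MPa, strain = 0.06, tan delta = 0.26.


Q = pi * f * E * strain^2 * tan_d
= pi * 30 * 3.6 * 0.06^2 * 0.26
= pi * 30 * 3.6 * 0.0036 * 0.26
= 0.3176

Q = 0.3176


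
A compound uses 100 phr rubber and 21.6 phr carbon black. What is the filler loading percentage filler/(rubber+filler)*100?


Filler % = filler / (rubber + filler) * 100
= 21.6 / (100 + 21.6) * 100
= 21.6 / 121.6 * 100
= 17.76%

17.76%


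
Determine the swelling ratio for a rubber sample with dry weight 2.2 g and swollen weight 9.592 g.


Q = W_swollen / W_dry
Q = 9.592 / 2.2
Q = 4.36

Q = 4.36


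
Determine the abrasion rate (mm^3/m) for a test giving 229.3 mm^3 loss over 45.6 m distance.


Rate = volume_loss / distance
= 229.3 / 45.6
= 5.029 mm^3/m

5.029 mm^3/m


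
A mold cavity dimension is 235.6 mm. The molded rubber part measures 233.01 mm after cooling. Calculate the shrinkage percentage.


Shrinkage = (mold - part) / mold * 100
= (235.6 - 233.01) / 235.6 * 100
= 2.59 / 235.6 * 100
= 1.1%

1.1%


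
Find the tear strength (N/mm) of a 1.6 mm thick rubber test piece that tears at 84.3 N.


Tear strength = force / thickness
= 84.3 / 1.6
= 52.69 N/mm

52.69 N/mm


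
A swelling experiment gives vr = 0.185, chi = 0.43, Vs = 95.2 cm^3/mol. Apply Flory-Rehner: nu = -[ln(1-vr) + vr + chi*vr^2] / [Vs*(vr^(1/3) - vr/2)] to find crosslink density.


ln(1 - vr) = ln(1 - 0.185) = -0.2046
Numerator = -((-0.2046) + 0.185 + 0.43 * 0.185^2) = 0.0049
Denominator = 95.2 * (0.185^(1/3) - 0.185/2) = 45.4391
nu = 0.0049 / 45.4391 = 1.0675e-04 mol/cm^3

1.0675e-04 mol/cm^3


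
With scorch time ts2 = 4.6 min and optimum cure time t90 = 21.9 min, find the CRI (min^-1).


CRI = 100 / (t90 - ts2)
= 100 / (21.9 - 4.6)
= 100 / 17.3
= 5.78 min^-1

5.78 min^-1


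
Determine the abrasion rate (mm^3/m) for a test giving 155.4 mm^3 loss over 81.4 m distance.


Rate = volume_loss / distance
= 155.4 / 81.4
= 1.909 mm^3/m

1.909 mm^3/m


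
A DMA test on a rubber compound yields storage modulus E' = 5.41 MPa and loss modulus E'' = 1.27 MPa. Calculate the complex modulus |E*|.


|E*| = sqrt(E'^2 + E''^2)
= sqrt(5.41^2 + 1.27^2)
= sqrt(29.2681 + 1.6129)
= 5.557 MPa

5.557 MPa


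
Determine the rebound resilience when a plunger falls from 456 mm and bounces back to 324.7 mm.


Resilience = h_rebound / h_drop * 100
= 324.7 / 456 * 100
= 71.2%

71.2%


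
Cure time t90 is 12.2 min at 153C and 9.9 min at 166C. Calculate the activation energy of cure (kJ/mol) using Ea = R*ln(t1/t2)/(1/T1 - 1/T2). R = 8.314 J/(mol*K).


T1 = 426.15 K, T2 = 439.15 K
1/T1 - 1/T2 = 6.9465e-05
ln(t1/t2) = ln(12.2/9.9) = 0.2089
Ea = 8.314 * 0.2089 / 6.9465e-05 = 25002.4732 J/mol
Ea = 25.0 kJ/mol

25.0 kJ/mol


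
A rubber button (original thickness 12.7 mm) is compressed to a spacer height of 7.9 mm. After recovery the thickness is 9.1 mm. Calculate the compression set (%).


CS = (t0 - recovered) / (t0 - ts) * 100
= (12.7 - 9.1) / (12.7 - 7.9) * 100
= 3.6 / 4.8 * 100
= 75.0%

75.0%


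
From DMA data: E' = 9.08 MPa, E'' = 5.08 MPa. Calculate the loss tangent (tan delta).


tan delta = E'' / E'
= 5.08 / 9.08
= 0.5595

tan delta = 0.5595


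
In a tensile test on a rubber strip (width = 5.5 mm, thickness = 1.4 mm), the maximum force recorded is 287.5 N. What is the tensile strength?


Area = width * thickness = 5.5 * 1.4 = 7.7 mm^2
TS = force / area = 287.5 / 7.7 = 37.34 MPa

37.34 MPa


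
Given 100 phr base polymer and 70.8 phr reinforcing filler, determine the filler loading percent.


Filler % = filler / (rubber + filler) * 100
= 70.8 / (100 + 70.8) * 100
= 70.8 / 170.8 * 100
= 41.45%

41.45%


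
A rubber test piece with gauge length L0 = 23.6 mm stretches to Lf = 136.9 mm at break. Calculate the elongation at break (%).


Elongation = (Lf - L0) / L0 * 100
= (136.9 - 23.6) / 23.6 * 100
= 113.3 / 23.6 * 100
= 480.1%

480.1%


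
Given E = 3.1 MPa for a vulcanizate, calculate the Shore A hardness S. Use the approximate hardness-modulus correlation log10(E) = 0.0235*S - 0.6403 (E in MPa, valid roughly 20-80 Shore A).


log10(E) = 0.0235*S - 0.6403  =>  S = (log10(E) + 0.6403) / 0.0235
log10(3.1) = 0.491362
S = (0.491362 + 0.6403) / 0.0235 = 1.131662 / 0.0235
S = 48.2

Shore A = 48.2


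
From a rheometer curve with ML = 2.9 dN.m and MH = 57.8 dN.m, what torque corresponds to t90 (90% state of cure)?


M90 = ML + 0.9 * (MH - ML)
M90 = 2.9 + 0.9 * (57.8 - 2.9)
M90 = 2.9 + 0.9 * 54.9
M90 = 52.31 dN.m

52.31 dN.m


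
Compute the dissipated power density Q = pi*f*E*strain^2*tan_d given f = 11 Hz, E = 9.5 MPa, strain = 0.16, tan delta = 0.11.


Q = pi * f * E * strain^2 * tan_d
= pi * 11 * 9.5 * 0.16^2 * 0.11
= pi * 11 * 9.5 * 0.0256 * 0.11
= 0.9245

Q = 0.9245


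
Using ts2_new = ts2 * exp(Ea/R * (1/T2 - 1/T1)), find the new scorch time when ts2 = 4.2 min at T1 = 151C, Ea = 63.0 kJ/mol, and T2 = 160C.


Convert temperatures: T1 = 151 + 273.15 = 424.15 K, T2 = 160 + 273.15 = 433.15 K
ts2_new = 4.2 * exp(63000 / 8.314 * (1/433.15 - 1/424.15))
1/T2 - 1/T1 = -4.8987e-05
ts2_new = 2.9 min

2.9 min


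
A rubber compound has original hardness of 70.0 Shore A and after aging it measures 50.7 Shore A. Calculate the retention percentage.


Retention = aged / original * 100
= 50.7 / 70.0 * 100
= 72.4%

72.4%


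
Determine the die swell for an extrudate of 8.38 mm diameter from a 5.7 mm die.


Die swell ratio = D_extrudate / D_die
= 8.38 / 5.7
= 1.47

Die swell = 1.47


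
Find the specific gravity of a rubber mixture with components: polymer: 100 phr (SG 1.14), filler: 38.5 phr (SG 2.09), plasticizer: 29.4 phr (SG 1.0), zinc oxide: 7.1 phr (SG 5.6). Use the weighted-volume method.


Sum of weights = 175.0
Volume contributions:
  polymer: 100/1.14 = 87.7193
  filler: 38.5/2.09 = 18.4211
  plasticizer: 29.4/1.0 = 29.4000
  zinc oxide: 7.1/5.6 = 1.2679
Sum of volumes = 136.8082
SG = 175.0 / 136.8082 = 1.279

SG = 1.279


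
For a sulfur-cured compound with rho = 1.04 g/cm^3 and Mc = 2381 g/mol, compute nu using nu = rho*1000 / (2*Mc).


nu = rho * 1000 / (2 * Mc)
nu = 1.04 * 1000 / (2 * 2381)
nu = 1040.0 / 4762
nu = 0.2184 mol/L

0.2184 mol/L


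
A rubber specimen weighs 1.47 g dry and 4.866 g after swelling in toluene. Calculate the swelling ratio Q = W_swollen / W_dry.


Q = W_swollen / W_dry
Q = 4.866 / 1.47
Q = 3.31

Q = 3.31


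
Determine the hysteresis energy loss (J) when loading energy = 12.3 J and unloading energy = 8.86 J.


Hysteresis loss = loading - unloading
= 12.3 - 8.86
= 3.44 J

3.44 J


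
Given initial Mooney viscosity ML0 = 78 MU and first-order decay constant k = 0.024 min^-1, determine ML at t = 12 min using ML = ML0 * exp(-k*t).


ML = ML0 * exp(-k * t)
ML = 78 * exp(-0.024 * 12)
ML = 78 * 0.7498
ML = 58.48 MU

58.48 MU


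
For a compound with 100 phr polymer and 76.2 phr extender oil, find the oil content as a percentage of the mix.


Oil % = oil / (100 + oil) * 100
= 76.2 / (100 + 76.2) * 100
= 76.2 / 176.2 * 100
= 43.25%

43.25%


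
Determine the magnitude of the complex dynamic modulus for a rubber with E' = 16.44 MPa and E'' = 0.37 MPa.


|E*| = sqrt(E'^2 + E''^2)
= sqrt(16.44^2 + 0.37^2)
= sqrt(270.2736 + 0.1369)
= 16.444 MPa

16.444 MPa


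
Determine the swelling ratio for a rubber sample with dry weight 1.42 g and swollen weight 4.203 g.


Q = W_swollen / W_dry
Q = 4.203 / 1.42
Q = 2.96

Q = 2.96


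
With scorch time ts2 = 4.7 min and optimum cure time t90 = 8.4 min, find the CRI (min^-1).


CRI = 100 / (t90 - ts2)
= 100 / (8.4 - 4.7)
= 100 / 3.7
= 27.03 min^-1

27.03 min^-1


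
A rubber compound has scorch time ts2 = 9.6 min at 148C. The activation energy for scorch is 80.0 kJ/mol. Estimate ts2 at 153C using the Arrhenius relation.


Convert temperatures: T1 = 148 + 273.15 = 421.15 K, T2 = 153 + 273.15 = 426.15 K
ts2_new = 9.6 * exp(80000 / 8.314 * (1/426.15 - 1/421.15))
1/T2 - 1/T1 = -2.7859e-05
ts2_new = 7.34 min

7.34 min


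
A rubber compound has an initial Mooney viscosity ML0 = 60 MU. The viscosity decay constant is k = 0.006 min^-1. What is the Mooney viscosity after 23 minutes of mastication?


ML = ML0 * exp(-k * t)
ML = 60 * exp(-0.006 * 23)
ML = 60 * 0.8711
ML = 52.27 MU

52.27 MU


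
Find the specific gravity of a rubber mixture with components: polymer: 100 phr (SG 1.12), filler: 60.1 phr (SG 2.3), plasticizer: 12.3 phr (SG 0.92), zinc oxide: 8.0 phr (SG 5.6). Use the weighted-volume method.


Sum of weights = 180.4
Volume contributions:
  polymer: 100/1.12 = 89.2857
  filler: 60.1/2.3 = 26.1304
  plasticizer: 12.3/0.92 = 13.3696
  zinc oxide: 8.0/5.6 = 1.4286
Sum of volumes = 130.2143
SG = 180.4 / 130.2143 = 1.385

SG = 1.385


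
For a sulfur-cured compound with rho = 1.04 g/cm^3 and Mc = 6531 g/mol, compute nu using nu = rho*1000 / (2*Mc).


nu = rho * 1000 / (2 * Mc)
nu = 1.04 * 1000 / (2 * 6531)
nu = 1040.0 / 13062
nu = 0.0796 mol/L

0.0796 mol/L


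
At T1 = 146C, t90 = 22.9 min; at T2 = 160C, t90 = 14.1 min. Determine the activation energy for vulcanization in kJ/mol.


T1 = 419.15 K, T2 = 433.15 K
1/T1 - 1/T2 = 7.7112e-05
ln(t1/t2) = ln(22.9/14.1) = 0.4850
Ea = 8.314 * 0.4850 / 7.7112e-05 = 52287.4648 J/mol
Ea = 52.29 kJ/mol

52.29 kJ/mol


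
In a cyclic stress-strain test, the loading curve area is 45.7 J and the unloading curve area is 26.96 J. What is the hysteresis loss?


Hysteresis loss = loading - unloading
= 45.7 - 26.96
= 18.74 J

18.74 J


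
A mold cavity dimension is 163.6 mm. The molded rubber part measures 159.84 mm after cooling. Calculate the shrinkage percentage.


Shrinkage = (mold - part) / mold * 100
= (163.6 - 159.84) / 163.6 * 100
= 3.76 / 163.6 * 100
= 2.3%

2.3%


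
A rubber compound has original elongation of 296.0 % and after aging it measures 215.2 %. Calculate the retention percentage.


Retention = aged / original * 100
= 215.2 / 296.0 * 100
= 72.7%

72.7%


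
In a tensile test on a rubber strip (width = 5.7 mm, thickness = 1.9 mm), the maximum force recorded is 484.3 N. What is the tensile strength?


Area = width * thickness = 5.7 * 1.9 = 10.83 mm^2
TS = force / area = 484.3 / 10.83 = 44.72 MPa

44.72 MPa


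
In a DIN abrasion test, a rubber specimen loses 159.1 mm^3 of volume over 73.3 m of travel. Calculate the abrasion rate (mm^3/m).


Rate = volume_loss / distance
= 159.1 / 73.3
= 2.171 mm^3/m

2.171 mm^3/m


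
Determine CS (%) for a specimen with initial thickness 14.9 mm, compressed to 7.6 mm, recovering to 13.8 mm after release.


CS = (t0 - recovered) / (t0 - ts) * 100
= (14.9 - 13.8) / (14.9 - 7.6) * 100
= 1.1 / 7.3 * 100
= 15.1%

15.1%


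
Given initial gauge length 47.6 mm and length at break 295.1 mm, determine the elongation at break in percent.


Elongation = (Lf - L0) / L0 * 100
= (295.1 - 47.6) / 47.6 * 100
= 247.5 / 47.6 * 100
= 520.0%

520.0%


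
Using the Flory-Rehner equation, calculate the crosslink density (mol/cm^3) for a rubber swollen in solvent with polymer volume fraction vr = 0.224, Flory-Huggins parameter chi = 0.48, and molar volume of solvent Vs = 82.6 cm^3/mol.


ln(1 - vr) = ln(1 - 0.224) = -0.2536
Numerator = -((-0.2536) + 0.224 + 0.48 * 0.224^2) = 0.0055
Denominator = 82.6 * (0.224^(1/3) - 0.224/2) = 40.9132
nu = 0.0055 / 40.9132 = 1.3488e-04 mol/cm^3

1.3488e-04 mol/cm^3


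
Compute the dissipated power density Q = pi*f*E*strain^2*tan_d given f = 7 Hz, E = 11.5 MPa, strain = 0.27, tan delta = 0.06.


Q = pi * f * E * strain^2 * tan_d
= pi * 7 * 11.5 * 0.27^2 * 0.06
= pi * 7 * 11.5 * 0.0729 * 0.06
= 1.1062

Q = 1.1062


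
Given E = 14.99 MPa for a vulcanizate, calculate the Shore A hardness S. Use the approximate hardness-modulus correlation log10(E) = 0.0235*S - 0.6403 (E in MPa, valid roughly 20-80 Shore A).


log10(E) = 0.0235*S - 0.6403  =>  S = (log10(E) + 0.6403) / 0.0235
log10(14.99) = 1.175802
S = (1.175802 + 0.6403) / 0.0235 = 1.816102 / 0.0235
S = 77.3

Shore A = 77.3


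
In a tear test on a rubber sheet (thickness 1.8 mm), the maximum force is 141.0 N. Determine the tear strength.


Tear strength = force / thickness
= 141.0 / 1.8
= 78.33 N/mm

78.33 N/mm


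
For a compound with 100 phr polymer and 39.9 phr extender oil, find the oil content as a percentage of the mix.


Oil % = oil / (100 + oil) * 100
= 39.9 / (100 + 39.9) * 100
= 39.9 / 139.9 * 100
= 28.52%

28.52%


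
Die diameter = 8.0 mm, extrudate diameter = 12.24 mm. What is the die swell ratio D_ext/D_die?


Die swell ratio = D_extrudate / D_die
= 12.24 / 8.0
= 1.53

Die swell = 1.53


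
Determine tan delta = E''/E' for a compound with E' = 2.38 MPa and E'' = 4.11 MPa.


tan delta = E'' / E'
= 4.11 / 2.38
= 1.7269

tan delta = 1.7269


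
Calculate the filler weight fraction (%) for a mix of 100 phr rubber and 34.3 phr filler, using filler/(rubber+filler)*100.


Filler % = filler / (rubber + filler) * 100
= 34.3 / (100 + 34.3) * 100
= 34.3 / 134.3 * 100
= 25.54%

25.54%


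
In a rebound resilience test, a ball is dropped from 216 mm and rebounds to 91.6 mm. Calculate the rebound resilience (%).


Resilience = h_rebound / h_drop * 100
= 91.6 / 216 * 100
= 42.4%

42.4%


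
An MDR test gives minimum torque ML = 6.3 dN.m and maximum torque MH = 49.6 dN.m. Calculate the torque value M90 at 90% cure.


M90 = ML + 0.9 * (MH - ML)
M90 = 6.3 + 0.9 * (49.6 - 6.3)
M90 = 6.3 + 0.9 * 43.3
M90 = 45.27 dN.m

45.27 dN.m


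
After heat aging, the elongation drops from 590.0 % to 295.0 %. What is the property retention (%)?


Retention = aged / original * 100
= 295.0 / 590.0 * 100
= 50.0%

50.0%


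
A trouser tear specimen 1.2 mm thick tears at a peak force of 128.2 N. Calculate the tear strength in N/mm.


Tear strength = force / thickness
= 128.2 / 1.2
= 106.83 N/mm

106.83 N/mm


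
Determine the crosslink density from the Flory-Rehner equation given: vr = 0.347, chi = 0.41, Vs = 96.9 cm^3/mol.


ln(1 - vr) = ln(1 - 0.347) = -0.4262
Numerator = -((-0.4262) + 0.347 + 0.41 * 0.347^2) = 0.0298
Denominator = 96.9 * (0.347^(1/3) - 0.347/2) = 51.2805
nu = 0.0298 / 51.2805 = 5.8132e-04 mol/cm^3

5.8132e-04 mol/cm^3


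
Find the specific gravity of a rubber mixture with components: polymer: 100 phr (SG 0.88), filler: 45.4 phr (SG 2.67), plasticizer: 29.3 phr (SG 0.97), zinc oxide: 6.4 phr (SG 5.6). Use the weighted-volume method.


Sum of weights = 181.1
Volume contributions:
  polymer: 100/0.88 = 113.6364
  filler: 45.4/2.67 = 17.0037
  plasticizer: 29.3/0.97 = 30.2062
  zinc oxide: 6.4/5.6 = 1.1429
Sum of volumes = 161.9892
SG = 181.1 / 161.9892 = 1.118

SG = 1.118


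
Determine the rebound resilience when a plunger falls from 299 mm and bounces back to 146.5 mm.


Resilience = h_rebound / h_drop * 100
= 146.5 / 299 * 100
= 49.0%

49.0%


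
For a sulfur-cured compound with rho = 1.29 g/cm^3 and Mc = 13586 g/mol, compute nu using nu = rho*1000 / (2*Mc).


nu = rho * 1000 / (2 * Mc)
nu = 1.29 * 1000 / (2 * 13586)
nu = 1290.0 / 27172
nu = 0.0475 mol/L

0.0475 mol/L


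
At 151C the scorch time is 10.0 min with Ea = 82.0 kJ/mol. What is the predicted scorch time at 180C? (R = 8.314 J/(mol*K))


Convert temperatures: T1 = 151 + 273.15 = 424.15 K, T2 = 180 + 273.15 = 453.15 K
ts2_new = 10.0 * exp(82000 / 8.314 * (1/453.15 - 1/424.15))
1/T2 - 1/T1 = -1.5088e-04
ts2_new = 2.26 min

2.26 min


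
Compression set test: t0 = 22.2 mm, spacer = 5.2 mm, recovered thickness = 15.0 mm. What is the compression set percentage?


CS = (t0 - recovered) / (t0 - ts) * 100
= (22.2 - 15.0) / (22.2 - 5.2) * 100
= 7.2 / 17.0 * 100
= 42.4%

42.4%


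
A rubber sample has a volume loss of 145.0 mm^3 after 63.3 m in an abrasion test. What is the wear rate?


Rate = volume_loss / distance
= 145.0 / 63.3
= 2.291 mm^3/m

2.291 mm^3/m


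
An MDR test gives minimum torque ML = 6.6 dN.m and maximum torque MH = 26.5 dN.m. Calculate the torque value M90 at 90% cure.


M90 = ML + 0.9 * (MH - ML)
M90 = 6.6 + 0.9 * (26.5 - 6.6)
M90 = 6.6 + 0.9 * 19.9
M90 = 24.51 dN.m

24.51 dN.m


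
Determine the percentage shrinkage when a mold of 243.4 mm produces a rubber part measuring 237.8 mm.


Shrinkage = (mold - part) / mold * 100
= (243.4 - 237.8) / 243.4 * 100
= 5.6 / 243.4 * 100
= 2.3%

2.3%


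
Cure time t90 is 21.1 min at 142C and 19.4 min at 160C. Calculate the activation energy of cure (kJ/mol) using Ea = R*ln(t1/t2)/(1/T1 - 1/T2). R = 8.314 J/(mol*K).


T1 = 415.15 K, T2 = 433.15 K
1/T1 - 1/T2 = 1.0010e-04
ln(t1/t2) = ln(21.1/19.4) = 0.0840
Ea = 8.314 * 0.0840 / 1.0010e-04 = 6976.8603 J/mol
Ea = 6.98 kJ/mol

6.98 kJ/mol


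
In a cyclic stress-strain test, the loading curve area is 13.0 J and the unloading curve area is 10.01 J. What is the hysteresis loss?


Hysteresis loss = loading - unloading
= 13.0 - 10.01
= 2.99 J

2.99 J


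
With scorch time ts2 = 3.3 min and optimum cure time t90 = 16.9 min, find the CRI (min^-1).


CRI = 100 / (t90 - ts2)
= 100 / (16.9 - 3.3)
= 100 / 13.6
= 7.35 min^-1

7.35 min^-1


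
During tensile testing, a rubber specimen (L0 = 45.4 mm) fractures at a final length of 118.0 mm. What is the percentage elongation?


Elongation = (Lf - L0) / L0 * 100
= (118.0 - 45.4) / 45.4 * 100
= 72.6 / 45.4 * 100
= 159.9%

159.9%


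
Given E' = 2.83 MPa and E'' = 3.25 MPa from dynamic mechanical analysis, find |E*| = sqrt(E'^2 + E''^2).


|E*| = sqrt(E'^2 + E''^2)
= sqrt(2.83^2 + 3.25^2)
= sqrt(8.0089 + 10.5625)
= 4.309 MPa

4.309 MPa


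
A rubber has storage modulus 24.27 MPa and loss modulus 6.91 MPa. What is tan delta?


tan delta = E'' / E'
= 6.91 / 24.27
= 0.2847

tan delta = 0.2847


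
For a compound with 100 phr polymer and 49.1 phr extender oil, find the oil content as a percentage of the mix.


Oil % = oil / (100 + oil) * 100
= 49.1 / (100 + 49.1) * 100
= 49.1 / 149.1 * 100
= 32.93%

32.93%


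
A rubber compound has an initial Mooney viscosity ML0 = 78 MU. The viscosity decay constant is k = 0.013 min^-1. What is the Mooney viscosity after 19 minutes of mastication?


ML = ML0 * exp(-k * t)
ML = 78 * exp(-0.013 * 19)
ML = 78 * 0.7811
ML = 60.93 MU

60.93 MU


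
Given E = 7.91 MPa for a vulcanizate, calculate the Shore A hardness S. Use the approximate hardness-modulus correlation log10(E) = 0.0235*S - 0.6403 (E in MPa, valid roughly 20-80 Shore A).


log10(E) = 0.0235*S - 0.6403  =>  S = (log10(E) + 0.6403) / 0.0235
log10(7.91) = 0.898176
S = (0.898176 + 0.6403) / 0.0235 = 1.538476 / 0.0235
S = 65.5

Shore A = 65.5


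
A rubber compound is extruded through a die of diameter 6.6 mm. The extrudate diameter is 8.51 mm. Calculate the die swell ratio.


Die swell ratio = D_extrudate / D_die
= 8.51 / 6.6
= 1.289

Die swell = 1.289


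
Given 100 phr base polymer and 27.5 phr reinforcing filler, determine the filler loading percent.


Filler % = filler / (rubber + filler) * 100
= 27.5 / (100 + 27.5) * 100
= 27.5 / 127.5 * 100
= 21.57%

21.57%


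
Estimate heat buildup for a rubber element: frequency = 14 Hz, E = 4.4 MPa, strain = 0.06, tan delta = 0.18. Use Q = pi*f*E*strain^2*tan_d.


Q = pi * f * E * strain^2 * tan_d
= pi * 14 * 4.4 * 0.06^2 * 0.18
= pi * 14 * 4.4 * 0.0036 * 0.18
= 0.1254

Q = 0.1254


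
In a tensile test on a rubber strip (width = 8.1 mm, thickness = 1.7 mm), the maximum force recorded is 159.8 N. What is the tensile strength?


Area = width * thickness = 8.1 * 1.7 = 13.77 mm^2
TS = force / area = 159.8 / 13.77 = 11.6 MPa

11.6 MPa


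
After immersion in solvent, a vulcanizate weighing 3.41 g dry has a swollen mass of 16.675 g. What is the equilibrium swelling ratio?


Q = W_swollen / W_dry
Q = 16.675 / 3.41
Q = 4.89

Q = 4.89


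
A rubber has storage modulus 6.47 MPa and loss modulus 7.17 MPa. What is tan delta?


tan delta = E'' / E'
= 7.17 / 6.47
= 1.1082

tan delta = 1.1082


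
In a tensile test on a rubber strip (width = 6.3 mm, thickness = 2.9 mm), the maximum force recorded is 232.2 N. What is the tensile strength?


Area = width * thickness = 6.3 * 2.9 = 18.27 mm^2
TS = force / area = 232.2 / 18.27 = 12.71 MPa

12.71 MPa


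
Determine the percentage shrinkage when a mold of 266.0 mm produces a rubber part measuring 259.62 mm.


Shrinkage = (mold - part) / mold * 100
= (266.0 - 259.62) / 266.0 * 100
= 6.38 / 266.0 * 100
= 2.4%

2.4%


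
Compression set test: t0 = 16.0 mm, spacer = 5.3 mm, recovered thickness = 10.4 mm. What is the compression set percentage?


CS = (t0 - recovered) / (t0 - ts) * 100
= (16.0 - 10.4) / (16.0 - 5.3) * 100
= 5.6 / 10.7 * 100
= 52.3%

52.3%


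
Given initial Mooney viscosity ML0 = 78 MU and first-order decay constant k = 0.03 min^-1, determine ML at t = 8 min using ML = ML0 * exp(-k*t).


ML = ML0 * exp(-k * t)
ML = 78 * exp(-0.03 * 8)
ML = 78 * 0.7866
ML = 61.36 MU

61.36 MU


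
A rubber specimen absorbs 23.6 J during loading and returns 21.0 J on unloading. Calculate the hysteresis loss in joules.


Hysteresis loss = loading - unloading
= 23.6 - 21.0
= 2.6 J

2.6 J


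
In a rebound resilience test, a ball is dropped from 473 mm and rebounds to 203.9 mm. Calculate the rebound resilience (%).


Resilience = h_rebound / h_drop * 100
= 203.9 / 473 * 100
= 43.1%

43.1%


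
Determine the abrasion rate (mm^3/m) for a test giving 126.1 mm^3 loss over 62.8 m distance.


Rate = volume_loss / distance
= 126.1 / 62.8
= 2.008 mm^3/m

2.008 mm^3/m


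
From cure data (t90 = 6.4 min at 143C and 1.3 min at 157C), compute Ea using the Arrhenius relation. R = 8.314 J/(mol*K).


T1 = 416.15 K, T2 = 430.15 K
1/T1 - 1/T2 = 7.8209e-05
ln(t1/t2) = ln(6.4/1.3) = 1.5939
Ea = 8.314 * 1.5939 / 7.8209e-05 = 169442.3908 J/mol
Ea = 169.44 kJ/mol

169.44 kJ/mol


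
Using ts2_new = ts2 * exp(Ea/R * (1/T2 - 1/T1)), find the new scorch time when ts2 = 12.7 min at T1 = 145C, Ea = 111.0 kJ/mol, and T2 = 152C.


Convert temperatures: T1 = 145 + 273.15 = 418.15 K, T2 = 152 + 273.15 = 425.15 K
ts2_new = 12.7 * exp(111000 / 8.314 * (1/425.15 - 1/418.15))
1/T2 - 1/T1 = -3.9375e-05
ts2_new = 7.51 min

7.51 min


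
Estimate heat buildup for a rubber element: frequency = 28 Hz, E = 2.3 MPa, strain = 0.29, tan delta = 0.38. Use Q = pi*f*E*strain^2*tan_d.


Q = pi * f * E * strain^2 * tan_d
= pi * 28 * 2.3 * 0.29^2 * 0.38
= pi * 28 * 2.3 * 0.0841 * 0.38
= 6.4657

Q = 6.4657


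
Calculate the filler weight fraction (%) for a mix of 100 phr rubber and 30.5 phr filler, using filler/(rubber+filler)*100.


Filler % = filler / (rubber + filler) * 100
= 30.5 / (100 + 30.5) * 100
= 30.5 / 130.5 * 100
= 23.37%

23.37%


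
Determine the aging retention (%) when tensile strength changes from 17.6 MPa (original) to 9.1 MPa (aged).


Retention = aged / original * 100
= 9.1 / 17.6 * 100
= 51.7%

51.7%


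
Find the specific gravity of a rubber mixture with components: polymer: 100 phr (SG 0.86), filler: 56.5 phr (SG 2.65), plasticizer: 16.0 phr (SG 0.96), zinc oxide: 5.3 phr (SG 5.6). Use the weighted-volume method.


Sum of weights = 177.8
Volume contributions:
  polymer: 100/0.86 = 116.2791
  filler: 56.5/2.65 = 21.3208
  plasticizer: 16.0/0.96 = 16.6667
  zinc oxide: 5.3/5.6 = 0.9464
Sum of volumes = 155.2129
SG = 177.8 / 155.2129 = 1.146

SG = 1.146


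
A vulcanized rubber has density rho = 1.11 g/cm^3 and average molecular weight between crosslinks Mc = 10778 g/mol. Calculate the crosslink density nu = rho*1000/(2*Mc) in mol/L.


nu = rho * 1000 / (2 * Mc)
nu = 1.11 * 1000 / (2 * 10778)
nu = 1110.0 / 21556
nu = 0.0515 mol/L

0.0515 mol/L


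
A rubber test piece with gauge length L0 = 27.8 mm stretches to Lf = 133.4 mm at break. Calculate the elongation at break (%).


Elongation = (Lf - L0) / L0 * 100
= (133.4 - 27.8) / 27.8 * 100
= 105.6 / 27.8 * 100
= 379.9%

379.9%


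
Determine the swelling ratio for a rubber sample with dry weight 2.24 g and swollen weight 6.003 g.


Q = W_swollen / W_dry
Q = 6.003 / 2.24
Q = 2.68

Q = 2.68


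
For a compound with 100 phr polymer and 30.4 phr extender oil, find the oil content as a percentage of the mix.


Oil % = oil / (100 + oil) * 100
= 30.4 / (100 + 30.4) * 100
= 30.4 / 130.4 * 100
= 23.31%

23.31%


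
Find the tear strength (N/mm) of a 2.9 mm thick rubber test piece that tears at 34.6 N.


Tear strength = force / thickness
= 34.6 / 2.9
= 11.93 N/mm

11.93 N/mm


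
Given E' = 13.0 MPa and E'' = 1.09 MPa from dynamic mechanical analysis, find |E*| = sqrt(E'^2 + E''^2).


|E*| = sqrt(E'^2 + E''^2)
= sqrt(13.0^2 + 1.09^2)
= sqrt(169.0000 + 1.1881)
= 13.046 MPa

13.046 MPa


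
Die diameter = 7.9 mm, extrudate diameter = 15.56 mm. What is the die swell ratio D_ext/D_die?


Die swell ratio = D_extrudate / D_die
= 15.56 / 7.9
= 1.97

Die swell = 1.97


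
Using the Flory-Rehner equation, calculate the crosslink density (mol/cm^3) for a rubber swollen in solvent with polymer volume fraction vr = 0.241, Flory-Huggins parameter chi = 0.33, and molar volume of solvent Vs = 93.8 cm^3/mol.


ln(1 - vr) = ln(1 - 0.241) = -0.2758
Numerator = -((-0.2758) + 0.241 + 0.33 * 0.241^2) = 0.0156
Denominator = 93.8 * (0.241^(1/3) - 0.241/2) = 47.0696
nu = 0.0156 / 47.0696 = 3.3114e-04 mol/cm^3

3.3114e-04 mol/cm^3


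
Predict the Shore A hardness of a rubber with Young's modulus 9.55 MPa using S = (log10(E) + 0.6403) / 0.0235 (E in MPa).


log10(E) = 0.0235*S - 0.6403  =>  S = (log10(E) + 0.6403) / 0.0235
log10(9.55) = 0.980003
S = (0.980003 + 0.6403) / 0.0235 = 1.620303 / 0.0235
S = 68.9

Shore A = 68.9


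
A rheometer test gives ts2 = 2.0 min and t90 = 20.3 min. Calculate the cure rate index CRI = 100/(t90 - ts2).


CRI = 100 / (t90 - ts2)
= 100 / (20.3 - 2.0)
= 100 / 18.3
= 5.46 min^-1

5.46 min^-1


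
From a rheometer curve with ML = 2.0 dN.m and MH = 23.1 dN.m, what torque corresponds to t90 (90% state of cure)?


M90 = ML + 0.9 * (MH - ML)
M90 = 2.0 + 0.9 * (23.1 - 2.0)
M90 = 2.0 + 0.9 * 21.1
M90 = 20.99 dN.m

20.99 dN.m


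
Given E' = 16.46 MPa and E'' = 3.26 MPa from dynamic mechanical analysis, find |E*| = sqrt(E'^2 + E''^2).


|E*| = sqrt(E'^2 + E''^2)
= sqrt(16.46^2 + 3.26^2)
= sqrt(270.9316 + 10.6276)
= 16.78 MPa

16.78 MPa


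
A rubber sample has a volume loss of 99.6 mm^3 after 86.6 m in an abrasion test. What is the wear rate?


Rate = volume_loss / distance
= 99.6 / 86.6
= 1.15 mm^3/m

1.15 mm^3/m


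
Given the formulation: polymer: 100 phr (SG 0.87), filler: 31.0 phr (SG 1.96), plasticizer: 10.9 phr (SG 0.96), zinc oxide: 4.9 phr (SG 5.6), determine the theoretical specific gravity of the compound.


Sum of weights = 146.8
Volume contributions:
  polymer: 100/0.87 = 114.9425
  filler: 31.0/1.96 = 15.8163
  plasticizer: 10.9/0.96 = 11.3542
  zinc oxide: 4.9/5.6 = 0.8750
Sum of volumes = 142.9880
SG = 146.8 / 142.9880 = 1.027

SG = 1.027


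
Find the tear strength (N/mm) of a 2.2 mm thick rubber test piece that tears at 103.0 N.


Tear strength = force / thickness
= 103.0 / 2.2
= 46.82 N/mm

46.82 N/mm


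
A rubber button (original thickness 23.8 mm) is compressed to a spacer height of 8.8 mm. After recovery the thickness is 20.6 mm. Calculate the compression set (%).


CS = (t0 - recovered) / (t0 - ts) * 100
= (23.8 - 20.6) / (23.8 - 8.8) * 100
= 3.2 / 15.0 * 100
= 21.3%

21.3%


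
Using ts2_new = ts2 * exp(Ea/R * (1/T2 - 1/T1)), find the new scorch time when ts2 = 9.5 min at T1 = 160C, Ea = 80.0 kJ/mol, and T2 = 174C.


Convert temperatures: T1 = 160 + 273.15 = 433.15 K, T2 = 174 + 273.15 = 447.15 K
ts2_new = 9.5 * exp(80000 / 8.314 * (1/447.15 - 1/433.15))
1/T2 - 1/T1 = -7.2283e-05
ts2_new = 4.74 min

4.74 min


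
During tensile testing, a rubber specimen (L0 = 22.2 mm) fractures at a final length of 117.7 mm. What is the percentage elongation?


Elongation = (Lf - L0) / L0 * 100
= (117.7 - 22.2) / 22.2 * 100
= 95.5 / 22.2 * 100
= 430.2%

430.2%


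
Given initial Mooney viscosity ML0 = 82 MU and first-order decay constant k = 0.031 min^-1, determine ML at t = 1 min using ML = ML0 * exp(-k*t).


ML = ML0 * exp(-k * t)
ML = 82 * exp(-0.031 * 1)
ML = 82 * 0.9695
ML = 79.5 MU

79.5 MU


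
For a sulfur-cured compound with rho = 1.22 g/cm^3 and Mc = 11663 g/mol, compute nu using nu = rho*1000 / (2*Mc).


nu = rho * 1000 / (2 * Mc)
nu = 1.22 * 1000 / (2 * 11663)
nu = 1220.0 / 23326
nu = 0.0523 mol/L

0.0523 mol/L


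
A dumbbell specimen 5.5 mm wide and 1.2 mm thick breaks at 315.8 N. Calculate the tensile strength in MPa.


Area = width * thickness = 5.5 * 1.2 = 6.6 mm^2
TS = force / area = 315.8 / 6.6 = 47.85 MPa

47.85 MPa


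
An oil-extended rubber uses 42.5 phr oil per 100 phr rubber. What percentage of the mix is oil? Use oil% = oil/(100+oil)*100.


Oil % = oil / (100 + oil) * 100
= 42.5 / (100 + 42.5) * 100
= 42.5 / 142.5 * 100
= 29.82%

29.82%


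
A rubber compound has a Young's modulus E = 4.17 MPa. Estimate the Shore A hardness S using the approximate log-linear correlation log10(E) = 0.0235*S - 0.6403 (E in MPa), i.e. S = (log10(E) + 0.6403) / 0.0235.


log10(E) = 0.0235*S - 0.6403  =>  S = (log10(E) + 0.6403) / 0.0235
log10(4.17) = 0.620136
S = (0.620136 + 0.6403) / 0.0235 = 1.260436 / 0.0235
S = 53.6

Shore A = 53.6


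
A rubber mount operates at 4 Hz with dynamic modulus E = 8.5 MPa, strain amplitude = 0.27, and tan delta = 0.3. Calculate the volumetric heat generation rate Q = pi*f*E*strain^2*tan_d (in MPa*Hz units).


Q = pi * f * E * strain^2 * tan_d
= pi * 4 * 8.5 * 0.27^2 * 0.3
= pi * 4 * 8.5 * 0.0729 * 0.3
= 2.3360

Q = 2.3360


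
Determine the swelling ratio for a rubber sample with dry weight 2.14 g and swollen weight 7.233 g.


Q = W_swollen / W_dry
Q = 7.233 / 2.14
Q = 3.38

Q = 3.38


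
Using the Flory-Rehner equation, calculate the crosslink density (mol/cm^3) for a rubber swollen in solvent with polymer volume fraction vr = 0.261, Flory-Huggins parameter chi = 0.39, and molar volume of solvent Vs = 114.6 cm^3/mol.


ln(1 - vr) = ln(1 - 0.261) = -0.3025
Numerator = -((-0.3025) + 0.261 + 0.39 * 0.261^2) = 0.0149
Denominator = 114.6 * (0.261^(1/3) - 0.261/2) = 58.2819
nu = 0.0149 / 58.2819 = 2.5549e-04 mol/cm^3

2.5549e-04 mol/cm^3


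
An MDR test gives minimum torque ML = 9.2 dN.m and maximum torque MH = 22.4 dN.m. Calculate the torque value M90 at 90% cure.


M90 = ML + 0.9 * (MH - ML)
M90 = 9.2 + 0.9 * (22.4 - 9.2)
M90 = 9.2 + 0.9 * 13.2
M90 = 21.08 dN.m

21.08 dN.m


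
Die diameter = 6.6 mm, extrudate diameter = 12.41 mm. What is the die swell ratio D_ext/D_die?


Die swell ratio = D_extrudate / D_die
= 12.41 / 6.6
= 1.88

Die swell = 1.88


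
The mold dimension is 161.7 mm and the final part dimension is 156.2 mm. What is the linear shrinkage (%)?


Shrinkage = (mold - part) / mold * 100
= (161.7 - 156.2) / 161.7 * 100
= 5.5 / 161.7 * 100
= 3.4%

3.4%


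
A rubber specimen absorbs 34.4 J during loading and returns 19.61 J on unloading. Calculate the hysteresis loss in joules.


Hysteresis loss = loading - unloading
= 34.4 - 19.61
= 14.79 J

14.79 J


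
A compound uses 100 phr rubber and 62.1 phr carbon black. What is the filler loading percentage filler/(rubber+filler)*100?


Filler % = filler / (rubber + filler) * 100
= 62.1 / (100 + 62.1) * 100
= 62.1 / 162.1 * 100
= 38.31%

38.31%


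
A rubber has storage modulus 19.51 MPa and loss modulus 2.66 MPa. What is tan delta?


tan delta = E'' / E'
= 2.66 / 19.51
= 0.1363

tan delta = 0.1363


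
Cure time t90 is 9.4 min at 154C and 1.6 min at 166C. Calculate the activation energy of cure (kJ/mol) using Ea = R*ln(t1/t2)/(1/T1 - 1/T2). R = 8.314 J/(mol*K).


T1 = 427.15 K, T2 = 439.15 K
1/T1 - 1/T2 = 6.3972e-05
ln(t1/t2) = ln(9.4/1.6) = 1.7707
Ea = 8.314 * 1.7707 / 6.3972e-05 = 230127.5138 J/mol
Ea = 230.13 kJ/mol

230.13 kJ/mol


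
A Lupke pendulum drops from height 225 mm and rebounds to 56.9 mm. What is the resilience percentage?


Resilience = h_rebound / h_drop * 100
= 56.9 / 225 * 100
= 25.3%

25.3%


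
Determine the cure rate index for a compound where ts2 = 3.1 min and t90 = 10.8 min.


CRI = 100 / (t90 - ts2)
= 100 / (10.8 - 3.1)
= 100 / 7.7
= 12.99 min^-1

12.99 min^-1


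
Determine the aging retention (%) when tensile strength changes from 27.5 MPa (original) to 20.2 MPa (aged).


Retention = aged / original * 100
= 20.2 / 27.5 * 100
= 73.5%

73.5%


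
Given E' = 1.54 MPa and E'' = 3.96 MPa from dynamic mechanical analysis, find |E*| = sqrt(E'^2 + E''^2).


|E*| = sqrt(E'^2 + E''^2)
= sqrt(1.54^2 + 3.96^2)
= sqrt(2.3716 + 15.6816)
= 4.249 MPa

4.249 MPa


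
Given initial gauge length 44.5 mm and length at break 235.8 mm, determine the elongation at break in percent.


Elongation = (Lf - L0) / L0 * 100
= (235.8 - 44.5) / 44.5 * 100
= 191.3 / 44.5 * 100
= 429.9%

429.9%


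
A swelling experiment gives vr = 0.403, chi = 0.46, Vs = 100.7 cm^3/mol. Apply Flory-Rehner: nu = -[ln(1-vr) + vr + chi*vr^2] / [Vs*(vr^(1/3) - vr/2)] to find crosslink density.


ln(1 - vr) = ln(1 - 0.403) = -0.5158
Numerator = -((-0.5158) + 0.403 + 0.46 * 0.403^2) = 0.0381
Denominator = 100.7 * (0.403^(1/3) - 0.403/2) = 54.0904
nu = 0.0381 / 54.0904 = 7.0493e-04 mol/cm^3

7.0493e-04 mol/cm^3


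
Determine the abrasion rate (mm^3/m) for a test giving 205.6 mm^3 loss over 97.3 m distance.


Rate = volume_loss / distance
= 205.6 / 97.3
= 2.113 mm^3/m

2.113 mm^3/m


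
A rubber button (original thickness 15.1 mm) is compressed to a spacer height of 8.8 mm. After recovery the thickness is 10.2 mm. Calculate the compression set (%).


CS = (t0 - recovered) / (t0 - ts) * 100
= (15.1 - 10.2) / (15.1 - 8.8) * 100
= 4.9 / 6.3 * 100
= 77.8%

77.8%


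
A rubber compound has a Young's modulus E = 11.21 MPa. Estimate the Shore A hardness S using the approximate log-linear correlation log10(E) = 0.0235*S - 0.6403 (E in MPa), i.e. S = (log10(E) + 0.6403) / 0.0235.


log10(E) = 0.0235*S - 0.6403  =>  S = (log10(E) + 0.6403) / 0.0235
log10(11.21) = 1.049606
S = (1.049606 + 0.6403) / 0.0235 = 1.689906 / 0.0235
S = 71.9

Shore A = 71.9


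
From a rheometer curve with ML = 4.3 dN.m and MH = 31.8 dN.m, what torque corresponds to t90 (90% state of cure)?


M90 = ML + 0.9 * (MH - ML)
M90 = 4.3 + 0.9 * (31.8 - 4.3)
M90 = 4.3 + 0.9 * 27.5
M90 = 29.05 dN.m

29.05 dN.m


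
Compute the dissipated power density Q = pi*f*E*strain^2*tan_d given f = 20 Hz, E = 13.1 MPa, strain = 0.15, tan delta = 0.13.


Q = pi * f * E * strain^2 * tan_d
= pi * 20 * 13.1 * 0.15^2 * 0.13
= pi * 20 * 13.1 * 0.0225 * 0.13
= 2.4076

Q = 2.4076


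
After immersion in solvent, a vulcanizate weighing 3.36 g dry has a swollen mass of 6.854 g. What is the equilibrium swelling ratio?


Q = W_swollen / W_dry
Q = 6.854 / 3.36
Q = 2.04

Q = 2.04


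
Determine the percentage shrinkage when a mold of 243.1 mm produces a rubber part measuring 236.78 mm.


Shrinkage = (mold - part) / mold * 100
= (243.1 - 236.78) / 243.1 * 100
= 6.32 / 243.1 * 100
= 2.6%

2.6%


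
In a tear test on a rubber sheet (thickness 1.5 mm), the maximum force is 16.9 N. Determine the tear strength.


Tear strength = force / thickness
= 16.9 / 1.5
= 11.27 N/mm

11.27 N/mm


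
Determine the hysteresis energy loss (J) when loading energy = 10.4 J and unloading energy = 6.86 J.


Hysteresis loss = loading - unloading
= 10.4 - 6.86
= 3.54 J

3.54 J


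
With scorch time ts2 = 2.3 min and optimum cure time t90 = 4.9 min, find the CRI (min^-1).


CRI = 100 / (t90 - ts2)
= 100 / (4.9 - 2.3)
= 100 / 2.6
= 38.46 min^-1

38.46 min^-1


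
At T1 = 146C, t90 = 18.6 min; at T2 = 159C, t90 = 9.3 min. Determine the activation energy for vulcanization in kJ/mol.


T1 = 419.15 K, T2 = 432.15 K
1/T1 - 1/T2 = 7.1769e-05
ln(t1/t2) = ln(18.6/9.3) = 0.6931
Ea = 8.314 * 0.6931 / 7.1769e-05 = 80296.4078 J/mol
Ea = 80.3 kJ/mol

80.3 kJ/mol


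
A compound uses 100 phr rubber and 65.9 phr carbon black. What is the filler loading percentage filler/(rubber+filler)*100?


Filler % = filler / (rubber + filler) * 100
= 65.9 / (100 + 65.9) * 100
= 65.9 / 165.9 * 100
= 39.72%

39.72%


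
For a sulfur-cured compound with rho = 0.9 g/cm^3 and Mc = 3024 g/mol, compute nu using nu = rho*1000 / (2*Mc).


nu = rho * 1000 / (2 * Mc)
nu = 0.9 * 1000 / (2 * 3024)
nu = 900.0 / 6048
nu = 0.1488 mol/L

0.1488 mol/L


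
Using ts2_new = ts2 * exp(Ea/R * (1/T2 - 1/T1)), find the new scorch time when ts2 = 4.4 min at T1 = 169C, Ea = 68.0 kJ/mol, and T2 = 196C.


Convert temperatures: T1 = 169 + 273.15 = 442.15 K, T2 = 196 + 273.15 = 469.15 K
ts2_new = 4.4 * exp(68000 / 8.314 * (1/469.15 - 1/442.15))
1/T2 - 1/T1 = -1.3016e-04
ts2_new = 1.52 min

1.52 min


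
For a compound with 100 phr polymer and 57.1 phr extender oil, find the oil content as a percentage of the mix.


Oil % = oil / (100 + oil) * 100
= 57.1 / (100 + 57.1) * 100
= 57.1 / 157.1 * 100
= 36.35%

36.35%


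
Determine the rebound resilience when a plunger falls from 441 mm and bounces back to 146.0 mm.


Resilience = h_rebound / h_drop * 100
= 146.0 / 441 * 100
= 33.1%

33.1%


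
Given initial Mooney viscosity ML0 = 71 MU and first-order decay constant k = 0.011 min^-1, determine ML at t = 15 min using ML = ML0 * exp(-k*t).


ML = ML0 * exp(-k * t)
ML = 71 * exp(-0.011 * 15)
ML = 71 * 0.8479
ML = 60.2 MU

60.2 MU


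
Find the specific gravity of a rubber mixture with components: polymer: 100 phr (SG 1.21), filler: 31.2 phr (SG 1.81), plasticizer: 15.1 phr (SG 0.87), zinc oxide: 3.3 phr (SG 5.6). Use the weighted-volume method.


Sum of weights = 149.6
Volume contributions:
  polymer: 100/1.21 = 82.6446
  filler: 31.2/1.81 = 17.2376
  plasticizer: 15.1/0.87 = 17.3563
  zinc oxide: 3.3/5.6 = 0.5893
Sum of volumes = 117.8278
SG = 149.6 / 117.8278 = 1.27

SG = 1.27


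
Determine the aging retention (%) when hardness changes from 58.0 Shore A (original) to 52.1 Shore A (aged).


Retention = aged / original * 100
= 52.1 / 58.0 * 100
= 89.8%

89.8%


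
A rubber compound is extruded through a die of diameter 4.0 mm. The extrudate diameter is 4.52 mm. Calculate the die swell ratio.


Die swell ratio = D_extrudate / D_die
= 4.52 / 4.0
= 1.13

Die swell = 1.13


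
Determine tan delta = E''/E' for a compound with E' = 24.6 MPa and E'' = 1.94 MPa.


tan delta = E'' / E'
= 1.94 / 24.6
= 0.0789

tan delta = 0.0789


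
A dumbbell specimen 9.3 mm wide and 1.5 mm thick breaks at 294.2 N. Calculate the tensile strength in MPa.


Area = width * thickness = 9.3 * 1.5 = 13.95 mm^2
TS = force / area = 294.2 / 13.95 = 21.09 MPa

21.09 MPa


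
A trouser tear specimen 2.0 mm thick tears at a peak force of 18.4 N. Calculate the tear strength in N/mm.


Tear strength = force / thickness
= 18.4 / 2.0
= 9.2 N/mm

9.2 N/mm


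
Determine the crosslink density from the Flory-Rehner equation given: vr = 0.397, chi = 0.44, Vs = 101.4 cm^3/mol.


ln(1 - vr) = ln(1 - 0.397) = -0.5058
Numerator = -((-0.5058) + 0.397 + 0.44 * 0.397^2) = 0.0395
Denominator = 101.4 * (0.397^(1/3) - 0.397/2) = 54.3970
nu = 0.0395 / 54.3970 = 7.2596e-04 mol/cm^3

7.2596e-04 mol/cm^3


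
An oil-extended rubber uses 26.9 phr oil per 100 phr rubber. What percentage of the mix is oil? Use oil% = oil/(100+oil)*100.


Oil % = oil / (100 + oil) * 100
= 26.9 / (100 + 26.9) * 100
= 26.9 / 126.9 * 100
= 21.2%

21.2%


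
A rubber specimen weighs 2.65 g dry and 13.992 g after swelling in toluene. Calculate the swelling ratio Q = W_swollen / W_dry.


Q = W_swollen / W_dry
Q = 13.992 / 2.65
Q = 5.28

Q = 5.28


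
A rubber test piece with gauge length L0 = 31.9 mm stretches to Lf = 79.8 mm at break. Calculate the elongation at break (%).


Elongation = (Lf - L0) / L0 * 100
= (79.8 - 31.9) / 31.9 * 100
= 47.9 / 31.9 * 100
= 150.2%

150.2%
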